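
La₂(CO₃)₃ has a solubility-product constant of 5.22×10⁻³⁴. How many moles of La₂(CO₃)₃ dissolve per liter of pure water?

8.65×10⁻⁸ M

La₂(CO₃)₃(s) ⇌ 2 La³⁺(aq) + 3 CO₃²⁻(aq)
If s mol/L of La₂(CO₃)₃ dissolves, [La³⁺] = 2s and [CO₃²⁻] = 3s.
Ksp = [La³⁺]^2[CO₃²⁻]^3 = (2s)^2 · (3s)^3 = 108s^5
108s^5 = 5.22×10⁻³⁴  ⇒  s^5 = 4.83×10⁻³⁶
Taking the 5th root, s = 8.65×10⁻⁸ M.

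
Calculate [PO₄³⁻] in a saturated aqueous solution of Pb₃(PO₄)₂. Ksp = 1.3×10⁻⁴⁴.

1.3×10⁻⁹ M

Pb₃(PO₄)₂(s) ⇌ 3 Pb²⁺(aq) + 2 PO₄³⁻(aq)
Call the molar solubility s, so that [Pb²⁺] = 3s and [PO₄³⁻] = 2s.
Ksp = [Pb²⁺]^3[PO₄³⁻]^2 = (3s)^3 · (2s)^2 = 108s^5 = 1.3×10⁻⁴⁴
s = 6.5×10⁻¹⁰ mol L⁻¹
[PO₄³⁻] = 2s = 1.3×10⁻⁹ mol L⁻¹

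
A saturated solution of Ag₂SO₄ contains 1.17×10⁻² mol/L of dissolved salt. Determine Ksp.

Ksp = 6.41×10⁻⁶

Ag₂SO₄(s) ⇌ 2 Ag⁺(aq) + SO₄²⁻(aq)
Let s be the molar solubility. Then [Ag⁺] = 2s and [SO₄²⁻] = s.
Ksp = [Ag⁺]^2[SO₄²⁻] = (2s)^2 · s = 4s^3
Ksp = 4 × (1.17×10⁻²)^3 = 6.41×10⁻⁶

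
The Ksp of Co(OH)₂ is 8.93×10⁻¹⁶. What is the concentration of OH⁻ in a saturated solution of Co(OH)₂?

1.21×10⁻⁵ M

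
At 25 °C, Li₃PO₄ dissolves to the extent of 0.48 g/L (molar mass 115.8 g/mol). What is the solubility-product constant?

Convert to molarity: s = 0.48 / 115.8 = 4.145×10⁻³ mol/L
Li₃PO₄(s) ⇌ 3 Li⁺(aq) + PO₄³⁻(aq)
Let s be the molar solubility. Then [Li⁺] = 3s and [PO₄³⁻] = s.
Ksp = [Li⁺]^3[PO₄³⁻] = (3s)^3 · s = 27s^4
Ksp = 27 × (4.145×10⁻³)^4 = 8.0×10⁻⁹

Ksp = 8.0×10⁻⁹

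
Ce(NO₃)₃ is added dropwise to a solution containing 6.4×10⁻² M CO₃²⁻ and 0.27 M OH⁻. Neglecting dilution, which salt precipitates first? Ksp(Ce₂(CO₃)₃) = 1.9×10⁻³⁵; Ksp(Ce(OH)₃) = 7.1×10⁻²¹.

A salt starts to precipitate once the ion product Q reaches its Ksp.
For Ce₂(CO₃)₃: [Ce³⁺] = (Ksp/[CO₃²⁻]^3)^(1/2) = 2.7×10⁻¹⁶ M
For Ce(OH)₃: [Ce³⁺] = (Ksp/[OH⁻]^3) = 3.6×10⁻¹⁹ M
Ce(OH)₃ requires the lower [Ce³⁺], so it precipitates first.

Ce(OH)₃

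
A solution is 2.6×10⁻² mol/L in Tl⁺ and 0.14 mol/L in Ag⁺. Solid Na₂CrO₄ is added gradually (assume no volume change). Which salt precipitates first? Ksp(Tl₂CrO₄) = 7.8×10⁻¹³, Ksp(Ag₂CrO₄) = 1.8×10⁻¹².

Precipitation begins when Q = Ksp.
For Tl₂CrO₄: [CrO₄²⁻] = (Ksp/[Tl⁺]^2) = 1.2×10⁻⁹ mol/L
For Ag₂CrO₄: [CrO₄²⁻] = (Ksp/[Ag⁺]^2) = 9.2×10⁻¹¹ mol/L
Since Ag₂CrO₄ needs less CrO₄²⁻ to reach saturation, it precipitates first.

Ag₂CrO₄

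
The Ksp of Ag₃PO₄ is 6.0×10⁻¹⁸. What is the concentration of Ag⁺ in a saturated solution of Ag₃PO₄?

Ag₃PO₄(s) ⇌ 3 Ag⁺(aq) + PO₄³⁻(aq)
If s mol/L of Ag₃PO₄ dissolves, [Ag⁺] = 3s and [PO₄³⁻] = s.
Ksp = [Ag⁺]^3[PO₄³⁻] = (3s)^3 · s = 27s^4 = 6.0×10⁻¹⁸
s = 2.2×10⁻⁵ M
[Ag⁺] = 3s = 6.5×10⁻⁵ M

6.5×10⁻⁵ M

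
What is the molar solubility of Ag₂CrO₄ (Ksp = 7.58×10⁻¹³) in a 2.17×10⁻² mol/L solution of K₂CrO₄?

Ag₂CrO₄(s) ⇌ 2 Ag⁺(aq) + CrO₄²⁻(aq)
CrO₄²⁻ is already present at 2.17×10⁻² mol/L. If s mol/L of Ag₂CrO₄ dissolves, [Ag⁺] = 2s while [CrO₄²⁻] ≈ 2.17×10⁻² mol/L.
Ksp = [Ag⁺]^2[CrO₄²⁻] = (2s)^2(2.17×10⁻²)
(2s)^2 = 7.58×10⁻¹³ / (2.17×10⁻²) = 3.49×10⁻¹¹
s = 2.96×10⁻⁶ mol/L

2.96×10⁻⁶ M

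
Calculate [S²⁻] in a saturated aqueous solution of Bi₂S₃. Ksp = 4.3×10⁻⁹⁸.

4.0×10⁻²⁰ M

Bi₂S₃(s) ⇌ 2 Bi³⁺(aq) + 3 S²⁻(aq)
With molar solubility s: [Bi³⁺] = 2s, [S²⁻] = 3s.
Ksp = [Bi³⁺]^2[S²⁻]^3 = (2s)^2 · (3s)^3 = 108s^5 = 4.3×10⁻⁹⁸
s = 1.3×10⁻²⁰ M
[S²⁻] = 3s = 4.0×10⁻²⁰ M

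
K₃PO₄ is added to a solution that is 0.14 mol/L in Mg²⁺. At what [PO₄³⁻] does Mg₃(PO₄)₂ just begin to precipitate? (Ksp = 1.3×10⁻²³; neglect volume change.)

Precipitation begins when Q = Ksp.
Mg₃(PO₄)₂(s) ⇌ 3 Mg²⁺(aq) + 2 PO₄³⁻(aq)
Ksp = [Mg²⁺]^3[PO₄³⁻]^2 = [PO₄³⁻]^2(0.14)^3
[PO₄³⁻]^2 = 1.3×10⁻²³ / (0.14)^3 = 4.7×10⁻²¹
[PO₄³⁻] = 6.9×10⁻¹¹ mol/L

6.9×10⁻¹¹ M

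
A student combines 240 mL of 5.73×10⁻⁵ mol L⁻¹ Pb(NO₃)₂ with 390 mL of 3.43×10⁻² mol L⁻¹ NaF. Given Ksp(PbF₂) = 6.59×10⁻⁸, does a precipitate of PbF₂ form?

No

Total volume after mixing = 240 + 390 = 630 mL.
[Pb²⁺] = (5.73×10⁻⁵)(240)/630 = 2.18×10⁻⁵ mol L⁻¹
[F⁻] = (3.43×10⁻²)(390)/630 = 2.12×10⁻² mol L⁻¹
Q = [Pb²⁺][F⁻]^2 = 9.84×10⁻⁹
Since Q (9.84×10⁻⁹) is less than Ksp (6.59×10⁻⁸), no PbF₂ precipitates.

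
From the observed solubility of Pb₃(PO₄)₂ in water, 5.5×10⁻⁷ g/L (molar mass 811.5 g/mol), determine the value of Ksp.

s = (5.5×10⁻⁷ g L⁻¹)/(811.5 g mol⁻¹) = 6.778×10⁻¹⁰ M
Pb₃(PO₄)₂(s) ⇌ 3 Pb²⁺(aq) + 2 PO₄³⁻(aq)
Let s be the molar solubility. Then [Pb²⁺] = 3s and [PO₄³⁻] = 2s.
Ksp = [Pb²⁺]^3[PO₄³⁻]^2 = (3s)^3 · (2s)^2 = 108s^5
Ksp = 108 × (6.778×10⁻¹⁰)^5 = 1.5×10⁻⁴⁴

Ksp = 1.5×10⁻⁴⁴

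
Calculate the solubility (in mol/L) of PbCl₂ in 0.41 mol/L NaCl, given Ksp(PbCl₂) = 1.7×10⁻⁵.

1.0×10⁻⁴ M

PbCl₂(s) ⇌ Pb²⁺(aq) + 2 Cl⁻(aq)
Let s be the solubility of PbCl₂ here. The common ion gives [Cl⁻] ≈ 0.41 mol/L, and [Pb²⁺] = s.
Ksp = [Pb²⁺][Cl⁻]^2 = s(0.41)^2
s = 1.7×10⁻⁵ / (0.41)^2 = 1.0×10⁻⁴
s = 1.0×10⁻⁴ mol/L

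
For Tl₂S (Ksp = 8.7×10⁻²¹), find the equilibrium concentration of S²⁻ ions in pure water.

Tl₂S(s) ⇌ 2 Tl⁺(aq) + S²⁻(aq)
Let s be the molar solubility. Then [Tl⁺] = 2s and [S²⁻] = s.
Ksp = [Tl⁺]^2[S²⁻] = (2s)^2 · s = 4s^3 = 8.7×10⁻²¹
s = 1.3×10⁻⁷ mol/L
[S²⁻] = s = 1.3×10⁻⁷ mol/L

1.3×10⁻⁷ M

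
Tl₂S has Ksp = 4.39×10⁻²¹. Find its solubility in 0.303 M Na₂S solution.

6.02×10⁻¹¹ M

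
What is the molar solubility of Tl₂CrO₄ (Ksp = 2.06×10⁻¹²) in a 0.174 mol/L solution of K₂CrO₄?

Tl₂CrO₄(s) ⇌ 2 Tl⁺(aq) + CrO₄²⁻(aq)
The solution already contains CrO₄²⁻ at 0.174 mol/L. Let s be the molar solubility of Tl₂CrO₄.
[CrO₄²⁻] ≈ 0.174 mol/L (common ion dominates); [Tl⁺] = 2s.
Ksp = [Tl⁺]^2[CrO₄²⁻] = (2s)^2(0.174)
(2s)^2 = 2.06×10⁻¹² / (0.174) = 1.18×10⁻¹¹
s = 1.72×10⁻⁶ mol/L

1.72×10⁻⁶ M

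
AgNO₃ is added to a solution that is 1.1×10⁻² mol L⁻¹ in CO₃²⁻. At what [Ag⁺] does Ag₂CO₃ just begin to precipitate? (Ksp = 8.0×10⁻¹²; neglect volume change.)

A salt starts to precipitate once the ion product Q reaches its Ksp.
Ag₂CO₃(s) ⇌ 2 Ag⁺(aq) + CO₃²⁻(aq)
Ksp = [Ag⁺]^2[CO₃²⁻] = [Ag⁺]^2(1.1×10⁻²)
[Ag⁺]^2 = 8.0×10⁻¹² / (1.1×10⁻²) = 7.3×10⁻¹⁰
[Ag⁺] = 2.7×10⁻⁵ mol L⁻¹

2.7×10⁻⁵ M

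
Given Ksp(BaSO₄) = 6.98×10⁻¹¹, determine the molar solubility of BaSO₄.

8.35×10⁻⁶ M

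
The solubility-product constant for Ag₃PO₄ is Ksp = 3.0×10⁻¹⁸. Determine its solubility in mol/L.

1.8×10⁻⁵ M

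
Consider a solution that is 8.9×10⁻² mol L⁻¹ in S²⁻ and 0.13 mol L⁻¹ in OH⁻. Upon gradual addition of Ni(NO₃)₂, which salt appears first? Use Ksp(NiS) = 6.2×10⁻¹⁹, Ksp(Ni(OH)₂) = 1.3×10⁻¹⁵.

NiS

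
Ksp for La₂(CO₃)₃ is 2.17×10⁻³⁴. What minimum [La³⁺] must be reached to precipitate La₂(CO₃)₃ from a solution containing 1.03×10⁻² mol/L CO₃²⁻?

1.41×10⁻¹⁴ M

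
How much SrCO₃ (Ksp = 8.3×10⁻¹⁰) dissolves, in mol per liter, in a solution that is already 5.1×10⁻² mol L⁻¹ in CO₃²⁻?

1.6×10⁻⁸ M

SrCO₃(s) ⇌ Sr²⁺(aq) + CO₃²⁻(aq)
Let s be the solubility of SrCO₃ here. The common ion gives [CO₃²⁻] ≈ 5.1×10⁻² mol L⁻¹, and [Sr²⁺] = s.
Ksp = [Sr²⁺][CO₃²⁻] = s(5.1×10⁻²)
s = 8.3×10⁻¹⁰ / (5.1×10⁻²) = 1.6×10⁻⁸
s = 1.6×10⁻⁸ mol L⁻¹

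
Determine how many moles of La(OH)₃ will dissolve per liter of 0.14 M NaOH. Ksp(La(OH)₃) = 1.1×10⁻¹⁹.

4.0×10⁻¹⁷ M

La(OH)₃(s) ⇌ La³⁺(aq) + 3 OH⁻(aq)
With OH⁻ already at 0.14 M and s small, take [OH⁻] ≈ 0.14 M and [La³⁺] = s.
Ksp = [La³⁺][OH⁻]^3 = s(0.14)^3
s = 1.1×10⁻¹⁹ / (0.14)^3 = 4.0×10⁻¹⁷
s = 4.0×10⁻¹⁷ M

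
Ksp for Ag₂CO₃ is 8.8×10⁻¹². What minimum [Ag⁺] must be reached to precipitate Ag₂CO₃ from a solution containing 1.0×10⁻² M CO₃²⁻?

3.0×10⁻⁵ M

The threshold for precipitation is Q = Ksp.
Ag₂CO₃(s) ⇌ 2 Ag⁺(aq) + CO₃²⁻(aq)
Ksp = [Ag⁺]^2[CO₃²⁻] = [Ag⁺]^2(1.0×10⁻²)
[Ag⁺]^2 = 8.8×10⁻¹² / (1.0×10⁻²) = 8.8×10⁻¹⁰
[Ag⁺] = 3.0×10⁻⁵ M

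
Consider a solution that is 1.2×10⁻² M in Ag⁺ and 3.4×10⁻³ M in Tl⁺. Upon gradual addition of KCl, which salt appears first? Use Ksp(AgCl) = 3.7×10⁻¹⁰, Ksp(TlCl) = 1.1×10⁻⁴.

AgCl

Precipitation begins when Q = Ksp.
For AgCl: [Cl⁻] = (Ksp/[Ag⁺]) = 3.1×10⁻⁸ M
For TlCl: [Cl⁻] = (Ksp/[Tl⁺]) = 3.2×10⁻² M
AgCl requires the lower [Cl⁻], so it precipitates first.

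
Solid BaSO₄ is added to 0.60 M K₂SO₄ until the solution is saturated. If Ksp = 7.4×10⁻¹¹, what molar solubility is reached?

1.2×10⁻¹⁰ M

BaSO₄(s) ⇌ Ba²⁺(aq) + SO₄²⁻(aq)
With SO₄²⁻ already at 0.60 M and s small, take [SO₄²⁻] ≈ 0.60 M and [Ba²⁺] = s.
Ksp = [Ba²⁺][SO₄²⁻] = s(0.60)
s = 7.4×10⁻¹¹ / (0.60) = 1.2×10⁻¹⁰
s = 1.2×10⁻¹⁰ M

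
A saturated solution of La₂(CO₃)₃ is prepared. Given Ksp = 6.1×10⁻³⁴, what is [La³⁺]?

1.8×10⁻⁷ M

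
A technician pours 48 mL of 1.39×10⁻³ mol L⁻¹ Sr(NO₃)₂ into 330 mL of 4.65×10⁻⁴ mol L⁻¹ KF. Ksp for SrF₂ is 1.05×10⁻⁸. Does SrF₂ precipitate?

No

Total volume after mixing = 48 + 330 = 378 mL.
[Sr²⁺] = (1.39×10⁻³)(48)/378 = 1.77×10⁻⁴ mol L⁻¹
[F⁻] = (4.65×10⁻⁴)(330)/378 = 4.06×10⁻⁴ mol L⁻¹
Q = [Sr²⁺][F⁻]^2 = 2.91×10⁻¹¹
Q < Ksp (2.91×10⁻¹¹ vs 1.05×10⁻⁸); the solution remains unsaturated and no precipitate forms.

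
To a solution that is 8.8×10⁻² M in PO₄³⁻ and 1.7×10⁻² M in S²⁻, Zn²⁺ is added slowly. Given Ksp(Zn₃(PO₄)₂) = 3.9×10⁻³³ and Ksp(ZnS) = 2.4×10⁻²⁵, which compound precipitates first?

The threshold for precipitation is Q = Ksp.
For Zn₃(PO₄)₂: [Zn²⁺] = (Ksp/[PO₄³⁻]^2)^(1/3) = 8.0×10⁻¹¹ M
For ZnS: [Zn²⁺] = (Ksp/[S²⁻]) = 1.4×10⁻²³ M
The smaller threshold [Zn²⁺] is reached first, so ZnS precipitates first.

ZnS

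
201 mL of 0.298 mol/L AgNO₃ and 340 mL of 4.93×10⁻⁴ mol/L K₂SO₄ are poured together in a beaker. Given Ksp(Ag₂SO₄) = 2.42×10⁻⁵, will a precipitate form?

After mixing, V = 201 mL + 340 mL = 541 mL.
[Ag⁺] = (0.298)(201)/541 = 0.111 mol/L
[SO₄²⁻] = (4.93×10⁻⁴)(340)/541 = 3.10×10⁻⁴ mol/L
Q = [Ag⁺]^2[SO₄²⁻] = 3.80×10⁻⁶
Q < Ksp (3.80×10⁻⁶ vs 2.42×10⁻⁵); the solution remains unsaturated and no precipitate forms.

No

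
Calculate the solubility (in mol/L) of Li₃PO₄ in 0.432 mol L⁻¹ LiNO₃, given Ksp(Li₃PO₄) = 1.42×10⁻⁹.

Li₃PO₄(s) ⇌ 3 Li⁺(aq) + PO₄³⁻(aq)
With Li⁺ already at 0.432 mol L⁻¹ and s small, take [Li⁺] ≈ 0.432 mol L⁻¹ and [PO₄³⁻] = s.
Ksp = [Li⁺]^3[PO₄³⁻] = (0.432)^3s
s = 1.42×10⁻⁹ / (0.432)^3 = 1.76×10⁻⁸
s = 1.76×10⁻⁸ mol L⁻¹

1.76×10⁻⁸ M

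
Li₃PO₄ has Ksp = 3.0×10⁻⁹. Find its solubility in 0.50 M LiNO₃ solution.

Li₃PO₄(s) ⇌ 3 Li⁺(aq) + PO₄³⁻(aq)
The solution already contains Li⁺ at 0.50 M. Let s be the molar solubility of Li₃PO₄.
[Li⁺] ≈ 0.50 M (common ion dominates); [PO₄³⁻] = s.
Ksp = [Li⁺]^3[PO₄³⁻] = (0.50)^3s
s = 3.0×10⁻⁹ / (0.50)^3 = 2.4×10⁻⁸
s = 2.4×10⁻⁸ M

2.4×10⁻⁸ M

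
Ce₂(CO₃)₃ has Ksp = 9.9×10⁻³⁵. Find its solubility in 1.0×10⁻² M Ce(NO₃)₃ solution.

3.3×10⁻¹¹ M

Ce₂(CO₃)₃(s) ⇌ 2 Ce³⁺(aq) + 3 CO₃²⁻(aq)
Let s be the solubility of Ce₂(CO₃)₃ here. The common ion gives [Ce³⁺] ≈ 1.0×10⁻² M, and [CO₃²⁻] = 3s.
Ksp = [Ce³⁺]^2[CO₃²⁻]^3 = (1.0×10⁻²)^2(3s)^3
(3s)^3 = 9.9×10⁻³⁵ / (1.0×10⁻²)^2 = 9.9×10⁻³¹
s = 3.3×10⁻¹¹ M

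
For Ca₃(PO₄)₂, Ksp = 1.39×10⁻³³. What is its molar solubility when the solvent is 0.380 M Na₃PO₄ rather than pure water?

Ca₃(PO₄)₂(s) ⇌ 3 Ca²⁺(aq) + 2 PO₄³⁻(aq)
PO₄³⁻ is already present at 0.380 M. If s mol/L of Ca₃(PO₄)₂ dissolves, [Ca²⁺] = 3s while [PO₄³⁻] ≈ 0.380 M.
Ksp = [Ca²⁺]^3[PO₄³⁻]^2 = (3s)^3(0.380)^2
(3s)^3 = 1.39×10⁻³³ / (0.380)^2 = 9.63×10⁻³³
s = 7.09×10⁻¹² M

7.09×10⁻¹² M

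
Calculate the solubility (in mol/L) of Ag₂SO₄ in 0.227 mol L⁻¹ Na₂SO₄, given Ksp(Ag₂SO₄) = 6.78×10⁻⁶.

Ag₂SO₄(s) ⇌ 2 Ag⁺(aq) + SO₄²⁻(aq)
Let s be the solubility of Ag₂SO₄ here. The common ion gives [SO₄²⁻] ≈ 0.227 mol L⁻¹, and [Ag⁺] = 2s.
Ksp = [Ag⁺]^2[SO₄²⁻] = (2s)^2(0.227)
(2s)^2 = 6.78×10⁻⁶ / (0.227) = 2.99×10⁻⁵
s = 2.73×10⁻³ mol L⁻¹

2.73×10⁻³ M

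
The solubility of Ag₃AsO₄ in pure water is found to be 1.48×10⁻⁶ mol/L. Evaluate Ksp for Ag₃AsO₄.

Ag₃AsO₄(s) ⇌ 3 Ag⁺(aq) + AsO₄³⁻(aq)
Let s be the molar solubility. Then [Ag⁺] = 3s and [AsO₄³⁻] = s.
Ksp = [Ag⁺]^3[AsO₄³⁻] = (3s)^3 · s = 27s^4
Ksp = 27 × (1.48×10⁻⁶)^4 = 1.30×10⁻²²

Ksp = 1.30×10⁻²²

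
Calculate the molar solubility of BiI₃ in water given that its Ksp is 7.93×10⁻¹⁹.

1.31×10⁻⁵ M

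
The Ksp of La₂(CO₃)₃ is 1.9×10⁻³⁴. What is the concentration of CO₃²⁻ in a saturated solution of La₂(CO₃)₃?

2.1×10⁻⁷ M

La₂(CO₃)₃(s) ⇌ 2 La³⁺(aq) + 3 CO₃²⁻(aq)
With molar solubility s: [La³⁺] = 2s, [CO₃²⁻] = 3s.
Ksp = [La³⁺]^2[CO₃²⁻]^3 = (2s)^2 · (3s)^3 = 108s^5 = 1.9×10⁻³⁴
s = 7.1×10⁻⁸ M
[CO₃²⁻] = 3s = 2.1×10⁻⁷ M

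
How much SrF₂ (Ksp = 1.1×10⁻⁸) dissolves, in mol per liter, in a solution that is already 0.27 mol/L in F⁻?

1.5×10⁻⁷ M

SrF₂(s) ⇌ Sr²⁺(aq) + 2 F⁻(aq)
With F⁻ already at 0.27 mol/L and s small, take [F⁻] ≈ 0.27 mol/L and [Sr²⁺] = s.
Ksp = [Sr²⁺][F⁻]^2 = s(0.27)^2
s = 1.1×10⁻⁸ / (0.27)^2 = 1.5×10⁻⁷
s = 1.5×10⁻⁷ mol/L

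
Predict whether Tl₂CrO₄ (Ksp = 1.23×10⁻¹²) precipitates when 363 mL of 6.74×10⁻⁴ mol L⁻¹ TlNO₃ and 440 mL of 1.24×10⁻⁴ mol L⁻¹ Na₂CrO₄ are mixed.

The combined volume is 803 mL.
[Tl⁺] = (6.74×10⁻⁴)(363)/803 = 3.05×10⁻⁴ mol L⁻¹
[CrO₄²⁻] = (1.24×10⁻⁴)(440)/803 = 6.79×10⁻⁵ mol L⁻¹
Q = [Tl⁺]^2[CrO₄²⁻] = 6.31×10⁻¹²
Q = 6.31×10⁻¹² > Ksp = 1.23×10⁻¹², so the solution is supersaturated and Tl₂CrO₄ precipitates.

Yes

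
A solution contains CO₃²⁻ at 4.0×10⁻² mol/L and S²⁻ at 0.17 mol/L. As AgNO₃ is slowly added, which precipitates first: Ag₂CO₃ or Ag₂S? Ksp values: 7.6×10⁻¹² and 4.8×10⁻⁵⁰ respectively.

Ag₂S

A salt starts to precipitate once the ion product Q reaches its Ksp.
For Ag₂CO₃: [Ag⁺] = (Ksp/[CO₃²⁻])^(1/2) = 1.4×10⁻⁵ mol/L
For Ag₂S: [Ag⁺] = (Ksp/[S²⁻])^(1/2) = 5.3×10⁻²⁵ mol/L
The smaller threshold [Ag⁺] is reached first, so Ag₂S precipitates first.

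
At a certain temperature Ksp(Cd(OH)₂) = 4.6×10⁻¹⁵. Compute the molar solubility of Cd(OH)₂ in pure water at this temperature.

Cd(OH)₂(s) ⇌ Cd²⁺(aq) + 2 OH⁻(aq)
If s mol/L of Cd(OH)₂ dissolves, [Cd²⁺] = s and [OH⁻] = 2s.
Ksp = [Cd²⁺][OH⁻]^2 = s · (2s)^2 = 4s^3
4s^3 = 4.6×10⁻¹⁵  ⇒  s^3 = 1.2×10⁻¹⁵
s = 1.0×10⁻⁵ mol L⁻¹

1.0×10⁻⁵ M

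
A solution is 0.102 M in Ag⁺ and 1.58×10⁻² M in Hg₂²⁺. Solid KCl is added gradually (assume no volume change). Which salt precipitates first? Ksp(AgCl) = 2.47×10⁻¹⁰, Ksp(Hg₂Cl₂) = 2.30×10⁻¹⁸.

AgCl

Precipitation begins when Q = Ksp.
For AgCl: [Cl⁻] = (Ksp/[Ag⁺]) = 2.42×10⁻⁹ M
For Hg₂Cl₂: [Cl⁻] = (Ksp/[Hg₂²⁺])^(1/2) = 1.21×10⁻⁸ M
The smaller threshold [Cl⁻] is reached first, so AgCl precipitates first.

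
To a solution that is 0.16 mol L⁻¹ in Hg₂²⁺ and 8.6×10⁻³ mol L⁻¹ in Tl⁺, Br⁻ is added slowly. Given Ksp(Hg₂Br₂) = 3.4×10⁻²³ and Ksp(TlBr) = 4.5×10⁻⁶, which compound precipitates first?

Hg₂Br₂

Each salt precipitates once Q = Ksp for that salt.
For Hg₂Br₂: [Br⁻] = (Ksp/[Hg₂²⁺])^(1/2) = 1.5×10⁻¹¹ mol L⁻¹
For TlBr: [Br⁻] = (Ksp/[Tl⁺]) = 5.2×10⁻⁴ mol L⁻¹
The smaller threshold [Br⁻] is reached first, so Hg₂Br₂ precipitates first.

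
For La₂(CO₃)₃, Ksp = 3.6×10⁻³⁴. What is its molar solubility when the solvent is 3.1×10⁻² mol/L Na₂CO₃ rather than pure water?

1.7×10⁻¹⁵ M

La₂(CO₃)₃(s) ⇌ 2 La³⁺(aq) + 3 CO₃²⁻(aq)
Let s be the solubility of La₂(CO₃)₃ here. The common ion gives [CO₃²⁻] ≈ 3.1×10⁻² mol/L, and [La³⁺] = 2s.
Ksp = [La³⁺]^2[CO₃²⁻]^3 = (2s)^2(3.1×10⁻²)^3
(2s)^2 = 3.6×10⁻³⁴ / (3.1×10⁻²)^3 = 1.2×10⁻²⁹
s = 1.7×10⁻¹⁵ mol/L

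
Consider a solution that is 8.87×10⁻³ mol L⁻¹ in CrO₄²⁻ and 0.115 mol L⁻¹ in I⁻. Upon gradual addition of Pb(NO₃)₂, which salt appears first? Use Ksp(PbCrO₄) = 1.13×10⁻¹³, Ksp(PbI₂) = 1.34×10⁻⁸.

PbCrO₄

Precipitation of each salt begins when its ion product equals Ksp.
For PbCrO₄: [Pb²⁺] = (Ksp/[CrO₄²⁻]) = 1.27×10⁻¹¹ mol L⁻¹
For PbI₂: [Pb²⁺] = (Ksp/[I⁻]^2) = 1.01×10⁻⁶ mol L⁻¹
The smaller threshold [Pb²⁺] is reached first, so PbCrO₄ precipitates first.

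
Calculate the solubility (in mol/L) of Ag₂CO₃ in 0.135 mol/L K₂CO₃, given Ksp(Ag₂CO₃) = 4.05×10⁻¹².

2.74×10⁻⁶ M

Ag₂CO₃(s) ⇌ 2 Ag⁺(aq) + CO₃²⁻(aq)
CO₃²⁻ is already present at 0.135 mol/L. If s mol/L of Ag₂CO₃ dissolves, [Ag⁺] = 2s while [CO₃²⁻] ≈ 0.135 mol/L.
Ksp = [Ag⁺]^2[CO₃²⁻] = (2s)^2(0.135)
(2s)^2 = 4.05×10⁻¹² / (0.135) = 3.00×10⁻¹¹
s = 2.74×10⁻⁶ mol/L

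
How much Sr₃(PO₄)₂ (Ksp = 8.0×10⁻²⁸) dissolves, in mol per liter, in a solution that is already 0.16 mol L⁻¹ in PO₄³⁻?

Sr₃(PO₄)₂(s) ⇌ 3 Sr²⁺(aq) + 2 PO₄³⁻(aq)
The solution already contains PO₄³⁻ at 0.16 mol L⁻¹. Let s be the molar solubility of Sr₃(PO₄)₂.
[PO₄³⁻] ≈ 0.16 mol L⁻¹ (common ion dominates); [Sr²⁺] = 3s.
Ksp = [Sr²⁺]^3[PO₄³⁻]^2 = (3s)^3(0.16)^2
(3s)^3 = 8.0×10⁻²⁸ / (0.16)^2 = 3.1×10⁻²⁶
s = 1.0×10⁻⁹ mol L⁻¹

1.0×10⁻⁹ M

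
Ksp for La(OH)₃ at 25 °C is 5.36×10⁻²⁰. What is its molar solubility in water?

La(OH)₃(s) ⇌ La³⁺(aq) + 3 OH⁻(aq)
With molar solubility s: [La³⁺] = s, [OH⁻] = 3s.
Ksp = [La³⁺][OH⁻]^3 = s · (3s)^3 = 27s^4
27s^4 = 5.36×10⁻²⁰  ⇒  s^4 = 1.99×10⁻²¹
s = (1.99×10⁻²¹)^(1/4) = 6.67×10⁻⁶ M

6.67×10⁻⁶ M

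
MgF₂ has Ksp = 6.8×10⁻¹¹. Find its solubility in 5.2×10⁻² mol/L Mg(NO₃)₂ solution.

MgF₂(s) ⇌ Mg²⁺(aq) + 2 F⁻(aq)
Let s be the solubility of MgF₂ here. The common ion gives [Mg²⁺] ≈ 5.2×10⁻² mol/L, and [F⁻] = 2s.
Ksp = [Mg²⁺][F⁻]^2 = (5.2×10⁻²)(2s)^2
(2s)^2 = 6.8×10⁻¹¹ / (5.2×10⁻²) = 1.3×10⁻⁹
s = 1.8×10⁻⁵ mol/L

1.8×10⁻⁵ M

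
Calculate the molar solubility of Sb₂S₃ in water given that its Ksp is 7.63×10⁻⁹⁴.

9.33×10⁻²⁰ M

Sb₂S₃(s) ⇌ 2 Sb³⁺(aq) + 3 S²⁻(aq)
Call the molar solubility s, so that [Sb³⁺] = 2s and [S²⁻] = 3s.
Ksp = [Sb³⁺]^2[S²⁻]^3 = (2s)^2 · (3s)^3 = 108s^5
108s^5 = 7.63×10⁻⁹⁴  ⇒  s^5 = 7.06×10⁻⁹⁶
Taking the 5th root, s = 9.33×10⁻²⁰ mol L⁻¹.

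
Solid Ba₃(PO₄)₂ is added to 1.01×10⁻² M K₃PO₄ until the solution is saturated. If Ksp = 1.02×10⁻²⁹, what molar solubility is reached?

Ba₃(PO₄)₂(s) ⇌ 3 Ba²⁺(aq) + 2 PO₄³⁻(aq)
PO₄³⁻ is already present at 1.01×10⁻² M. If s mol/L of Ba₃(PO₄)₂ dissolves, [Ba²⁺] = 3s while [PO₄³⁻] ≈ 1.01×10⁻² M.
Ksp = [Ba²⁺]^3[PO₄³⁻]^2 = (3s)^3(1.01×10⁻²)^2
(3s)^3 = 1.02×10⁻²⁹ / (1.01×10⁻²)^2 = 1.00×10⁻²⁵
s = 1.55×10⁻⁹ M

1.55×10⁻⁹ M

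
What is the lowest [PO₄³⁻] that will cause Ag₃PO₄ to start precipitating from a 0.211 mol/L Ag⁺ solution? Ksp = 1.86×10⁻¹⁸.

A salt starts to precipitate once the ion product Q reaches its Ksp.
Ag₃PO₄(s) ⇌ 3 Ag⁺(aq) + PO₄³⁻(aq)
Ksp = [Ag⁺]^3[PO₄³⁻] = [PO₄³⁻](0.211)^3
[PO₄³⁻] = 1.86×10⁻¹⁸ / (0.211)^3 = 1.98×10⁻¹⁶
[PO₄³⁻] = 1.98×10⁻¹⁶ mol/L

1.98×10⁻¹⁶ M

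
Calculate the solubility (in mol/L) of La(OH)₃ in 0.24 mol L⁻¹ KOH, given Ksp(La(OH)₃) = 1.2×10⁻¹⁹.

La(OH)₃(s) ⇌ La³⁺(aq) + 3 OH⁻(aq)
With OH⁻ already at 0.24 mol L⁻¹ and s small, take [OH⁻] ≈ 0.24 mol L⁻¹ and [La³⁺] = s.
Ksp = [La³⁺][OH⁻]^3 = s(0.24)^3
s = 1.2×10⁻¹⁹ / (0.24)^3 = 8.7×10⁻¹⁸
s = 8.7×10⁻¹⁸ mol L⁻¹

8.7×10⁻¹⁸ M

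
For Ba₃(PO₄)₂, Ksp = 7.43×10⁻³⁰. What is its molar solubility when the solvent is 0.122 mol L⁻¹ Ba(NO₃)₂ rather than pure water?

Ba₃(PO₄)₂(s) ⇌ 3 Ba²⁺(aq) + 2 PO₄³⁻(aq)
With Ba²⁺ already at 0.122 mol L⁻¹ and s small, take [Ba²⁺] ≈ 0.122 mol L⁻¹ and [PO₄³⁻] = 2s.
Ksp = [Ba²⁺]^3[PO₄³⁻]^2 = (0.122)^3(2s)^2
(2s)^2 = 7.43×10⁻³⁰ / (0.122)^3 = 4.09×10⁻²⁷
s = 3.20×10⁻¹⁴ mol L⁻¹

3.20×10⁻¹⁴ M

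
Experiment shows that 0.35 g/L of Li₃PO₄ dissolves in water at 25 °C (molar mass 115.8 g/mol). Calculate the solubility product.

Ksp = 2.3×10⁻⁹

s = (0.35 g L⁻¹)/(115.8 g mol⁻¹) = 3.022×10⁻³ M
Li₃PO₄(s) ⇌ 3 Li⁺(aq) + PO₄³⁻(aq)
Call the molar solubility s, so that [Li⁺] = 3s and [PO₄³⁻] = s.
Ksp = [Li⁺]^3[PO₄³⁻] = (3s)^3 · s = 27s^4
Ksp = 27 × (3.022×10⁻³)^4 = 2.3×10⁻⁹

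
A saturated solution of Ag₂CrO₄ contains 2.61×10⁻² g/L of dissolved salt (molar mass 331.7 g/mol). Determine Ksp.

Ksp = 1.95×10⁻¹²

Convert to molarity: s = 2.61×10⁻² / 331.7 = 7.8686×10⁻⁵ mol/L
Ag₂CrO₄(s) ⇌ 2 Ag⁺(aq) + CrO₄²⁻(aq)
For each mole of Ag₂CrO₄ that dissolves per liter, [Ag⁺] = 2s and [CrO₄²⁻] = s; let s denote this solubility.
Ksp = [Ag⁺]^2[CrO₄²⁻] = (2s)^2 · s = 4s^3
Ksp = 4 × (7.8686×10⁻⁵)^3 = 1.95×10⁻¹²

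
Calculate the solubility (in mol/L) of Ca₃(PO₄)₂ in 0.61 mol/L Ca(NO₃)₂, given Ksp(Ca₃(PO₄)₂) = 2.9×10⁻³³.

Ca₃(PO₄)₂(s) ⇌ 3 Ca²⁺(aq) + 2 PO₄³⁻(aq)
Let s be the solubility of Ca₃(PO₄)₂ here. The common ion gives [Ca²⁺] ≈ 0.61 mol/L, and [PO₄³⁻] = 2s.
Ksp = [Ca²⁺]^3[PO₄³⁻]^2 = (0.61)^3(2s)^2
(2s)^2 = 2.9×10⁻³³ / (0.61)^3 = 1.3×10⁻³²
s = 5.7×10⁻¹⁷ mol/L

5.7×10⁻¹⁷ M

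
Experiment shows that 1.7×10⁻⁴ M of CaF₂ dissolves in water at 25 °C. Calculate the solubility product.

Ksp = 2.0×10⁻¹¹

CaF₂(s) ⇌ Ca²⁺(aq) + 2 F⁻(aq)
If s mol/L of CaF₂ dissolves, [Ca²⁺] = s and [F⁻] = 2s.
Ksp = [Ca²⁺][F⁻]^2 = s · (2s)^2 = 4s^3
Ksp = 4 × (1.7×10⁻⁴)^3 = 2.0×10⁻¹¹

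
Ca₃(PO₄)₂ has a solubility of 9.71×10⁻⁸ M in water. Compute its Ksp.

Ksp = 9.32×10⁻³⁴

Ca₃(PO₄)₂(s) ⇌ 3 Ca²⁺(aq) + 2 PO₄³⁻(aq)
For each mole of Ca₃(PO₄)₂ that dissolves per liter, [Ca²⁺] = 3s and [PO₄³⁻] = 2s; let s denote this solubility.
Ksp = [Ca²⁺]^3[PO₄³⁻]^2 = (3s)^3 · (2s)^2 = 108s^5
Ksp = 108 × (9.71×10⁻⁸)^5 = 9.32×10⁻³⁴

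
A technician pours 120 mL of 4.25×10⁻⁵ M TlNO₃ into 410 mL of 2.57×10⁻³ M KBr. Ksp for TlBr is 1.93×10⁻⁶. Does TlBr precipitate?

No

The combined volume is 530 mL.
[Tl⁺] = (4.25×10⁻⁵)(120)/530 = 9.62×10⁻⁶ M
[Br⁻] = (2.57×10⁻³)(410)/530 = 1.99×10⁻³ M
Q = [Tl⁺][Br⁻] = 1.91×10⁻⁸
Q < Ksp (1.91×10⁻⁸ vs 1.93×10⁻⁶); the solution remains unsaturated and no precipitate forms.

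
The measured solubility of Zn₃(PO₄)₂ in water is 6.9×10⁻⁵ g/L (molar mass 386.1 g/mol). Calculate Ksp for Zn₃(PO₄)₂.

s = (6.9×10⁻⁵ g L⁻¹)/(386.1 g mol⁻¹) = 1.787×10⁻⁷ M
Zn₃(PO₄)₂(s) ⇌ 3 Zn²⁺(aq) + 2 PO₄³⁻(aq)
If s mol/L of Zn₃(PO₄)₂ dissolves, [Zn²⁺] = 3s and [PO₄³⁻] = 2s.
Ksp = [Zn²⁺]^3[PO₄³⁻]^2 = (3s)^3 · (2s)^2 = 108s^5
Ksp = 108 × (1.787×10⁻⁷)^5 = 2.0×10⁻³²

Ksp = 2.0×10⁻³²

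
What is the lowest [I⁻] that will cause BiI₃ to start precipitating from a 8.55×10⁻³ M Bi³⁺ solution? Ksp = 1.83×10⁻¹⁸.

5.98×10⁻⁶ M

A salt starts to precipitate once the ion product Q reaches its Ksp.
BiI₃(s) ⇌ Bi³⁺(aq) + 3 I⁻(aq)
Ksp = [Bi³⁺][I⁻]^3 = [I⁻]^3(8.55×10⁻³)
[I⁻]^3 = 1.83×10⁻¹⁸ / (8.55×10⁻³) = 2.14×10⁻¹⁶
[I⁻] = 5.98×10⁻⁶ M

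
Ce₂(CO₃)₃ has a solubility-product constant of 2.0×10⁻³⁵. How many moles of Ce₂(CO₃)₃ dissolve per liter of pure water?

Ce₂(CO₃)₃(s) ⇌ 2 Ce³⁺(aq) + 3 CO₃²⁻(aq)
Call the molar solubility s, so that [Ce³⁺] = 2s and [CO₃²⁻] = 3s.
Ksp = [Ce³⁺]^2[CO₃²⁻]^3 = (2s)^2 · (3s)^3 = 108s^5
108s^5 = 2.0×10⁻³⁵  ⇒  s^5 = 1.9×10⁻³⁷
s = 4.5×10⁻⁸ mol/L

4.5×10⁻⁸ M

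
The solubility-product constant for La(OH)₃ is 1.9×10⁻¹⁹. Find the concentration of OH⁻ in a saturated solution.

La(OH)₃(s) ⇌ La³⁺(aq) + 3 OH⁻(aq)
Let s be the molar solubility. Then [La³⁺] = s and [OH⁻] = 3s.
Ksp = [La³⁺][OH⁻]^3 = s · (3s)^3 = 27s^4 = 1.9×10⁻¹⁹
s = 9.2×10⁻⁶ mol/L
[OH⁻] = 3s = 2.7×10⁻⁵ mol/L

2.7×10⁻⁵ M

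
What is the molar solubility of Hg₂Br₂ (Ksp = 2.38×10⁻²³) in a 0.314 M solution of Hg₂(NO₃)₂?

4.35×10⁻¹² M

Hg₂Br₂(s) ⇌ Hg₂²⁺(aq) + 2 Br⁻(aq)
The solution already contains Hg₂²⁺ at 0.314 M. Let s be the molar solubility of Hg₂Br₂.
[Hg₂²⁺] ≈ 0.314 M (common ion dominates); [Br⁻] = 2s.
Ksp = [Hg₂²⁺][Br⁻]^2 = (0.314)(2s)^2
(2s)^2 = 2.38×10⁻²³ / (0.314) = 7.58×10⁻²³
s = 4.35×10⁻¹² M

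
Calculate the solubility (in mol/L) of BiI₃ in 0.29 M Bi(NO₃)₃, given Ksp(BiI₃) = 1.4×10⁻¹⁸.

5.6×10⁻⁷ M

BiI₃(s) ⇌ Bi³⁺(aq) + 3 I⁻(aq)
With Bi³⁺ already at 0.29 M and s small, take [Bi³⁺] ≈ 0.29 M and [I⁻] = 3s.
Ksp = [Bi³⁺][I⁻]^3 = (0.29)(3s)^3
(3s)^3 = 1.4×10⁻¹⁸ / (0.29) = 4.8×10⁻¹⁸
s = 5.6×10⁻⁷ M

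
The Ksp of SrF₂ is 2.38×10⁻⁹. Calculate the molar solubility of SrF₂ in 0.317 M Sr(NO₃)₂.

SrF₂(s) ⇌ Sr²⁺(aq) + 2 F⁻(aq)
The solution already contains Sr²⁺ at 0.317 M. Let s be the molar solubility of SrF₂.
[Sr²⁺] ≈ 0.317 M (common ion dominates); [F⁻] = 2s.
Ksp = [Sr²⁺][F⁻]^2 = (0.317)(2s)^2
(2s)^2 = 2.38×10⁻⁹ / (0.317) = 7.51×10⁻⁹
s = 4.33×10⁻⁵ M

4.33×10⁻⁵ M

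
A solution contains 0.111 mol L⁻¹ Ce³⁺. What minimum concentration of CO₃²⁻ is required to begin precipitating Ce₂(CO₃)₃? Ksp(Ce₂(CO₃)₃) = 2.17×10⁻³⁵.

Precipitation of each salt begins when its ion product equals Ksp.
Ce₂(CO₃)₃(s) ⇌ 2 Ce³⁺(aq) + 3 CO₃²⁻(aq)
Ksp = [Ce³⁺]^2[CO₃²⁻]^3 = [CO₃²⁻]^3(0.111)^2
[CO₃²⁻]^3 = 2.17×10⁻³⁵ / (0.111)^2 = 1.76×10⁻³³
[CO₃²⁻] = 1.21×10⁻¹¹ mol L⁻¹

1.21×10⁻¹¹ M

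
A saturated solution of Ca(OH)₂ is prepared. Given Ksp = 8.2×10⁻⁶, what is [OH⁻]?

2.5×10⁻² M

Ca(OH)₂(s) ⇌ Ca²⁺(aq) + 2 OH⁻(aq)
If s mol/L of Ca(OH)₂ dissolves, [Ca²⁺] = s and [OH⁻] = 2s.
Ksp = [Ca²⁺][OH⁻]^2 = s · (2s)^2 = 4s^3 = 8.2×10⁻⁶
s = 1.3×10⁻² mol/L
[OH⁻] = 2s = 2.5×10⁻² mol/L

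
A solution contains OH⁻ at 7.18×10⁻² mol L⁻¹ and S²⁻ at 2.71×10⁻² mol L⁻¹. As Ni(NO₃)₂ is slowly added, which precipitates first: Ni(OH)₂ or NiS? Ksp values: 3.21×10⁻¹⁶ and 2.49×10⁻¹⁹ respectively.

NiS

Each salt precipitates once Q = Ksp for that salt.
For Ni(OH)₂: [Ni²⁺] = (Ksp/[OH⁻]^2) = 6.23×10⁻¹⁴ mol L⁻¹
For NiS: [Ni²⁺] = (Ksp/[S²⁻]) = 9.19×10⁻¹⁸ mol L⁻¹
The smaller threshold [Ni²⁺] is reached first, so NiS precipitates first.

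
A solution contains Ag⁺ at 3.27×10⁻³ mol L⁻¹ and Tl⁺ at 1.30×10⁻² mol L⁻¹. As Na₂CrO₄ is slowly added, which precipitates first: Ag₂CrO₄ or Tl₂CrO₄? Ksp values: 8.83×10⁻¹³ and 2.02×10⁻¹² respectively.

The threshold for precipitation is Q = Ksp.
For Ag₂CrO₄: [CrO₄²⁻] = (Ksp/[Ag⁺]^2) = 8.26×10⁻⁸ mol L⁻¹
For Tl₂CrO₄: [CrO₄²⁻] = (Ksp/[Tl⁺]^2) = 1.20×10⁻⁸ mol L⁻¹
The smaller threshold [CrO₄²⁻] is reached first, so Tl₂CrO₄ precipitates first.

Tl₂CrO₄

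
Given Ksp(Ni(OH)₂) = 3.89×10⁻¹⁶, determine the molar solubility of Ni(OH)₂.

Ni(OH)₂(s) ⇌ Ni²⁺(aq) + 2 OH⁻(aq)
Let s be the molar solubility. Then [Ni²⁺] = s and [OH⁻] = 2s.
Ksp = [Ni²⁺][OH⁻]^2 = s · (2s)^2 = 4s^3
4s^3 = 3.89×10⁻¹⁶  ⇒  s^3 = 9.73×10⁻¹⁷
Taking the 3rd root, s = 4.60×10⁻⁶ mol L⁻¹.

4.60×10⁻⁶ M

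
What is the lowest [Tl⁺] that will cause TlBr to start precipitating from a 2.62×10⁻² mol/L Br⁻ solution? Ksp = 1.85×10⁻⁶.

The threshold for precipitation is Q = Ksp.
TlBr(s) ⇌ Tl⁺(aq) + Br⁻(aq)
Ksp = [Tl⁺][Br⁻] = [Tl⁺](2.62×10⁻²)
[Tl⁺] = 1.85×10⁻⁶ / (2.62×10⁻²) = 7.06×10⁻⁵
[Tl⁺] = 7.06×10⁻⁵ mol/L

7.06×10⁻⁵ M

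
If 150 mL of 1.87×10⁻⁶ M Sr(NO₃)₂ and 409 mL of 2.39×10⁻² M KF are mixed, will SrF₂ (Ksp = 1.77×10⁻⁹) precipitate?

The combined volume is 559 mL.
[Sr²⁺] = (1.87×10⁻⁶)(150)/559 = 5.02×10⁻⁷ M
[F⁻] = (2.39×10⁻²)(409)/559 = 1.75×10⁻² M
Q = [Sr²⁺][F⁻]^2 = 1.53×10⁻¹⁰
Q = 1.53×10⁻¹⁰ < Ksp = 1.77×10⁻⁹, so the solution is unsaturated and no precipitate forms.

No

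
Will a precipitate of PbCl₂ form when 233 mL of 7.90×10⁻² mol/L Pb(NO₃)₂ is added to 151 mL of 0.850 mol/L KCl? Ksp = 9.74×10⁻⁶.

Total volume after mixing = 233 + 151 = 384 mL.
[Pb²⁺] = (7.90×10⁻²)(233)/384 = 4.79×10⁻² mol/L
[Cl⁻] = (0.850)(151)/384 = 0.334 mol/L
Q = [Pb²⁺][Cl⁻]^2 = 5.36×10⁻³
Because Q > Ksp (5.36×10⁻³ vs 9.74×10⁻⁶), a precipitate of PbCl₂ forms.

Yes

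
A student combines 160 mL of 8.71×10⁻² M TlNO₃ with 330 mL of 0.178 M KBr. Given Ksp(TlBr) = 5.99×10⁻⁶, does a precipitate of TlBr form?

Total volume after mixing = 160 + 330 = 490 mL.
[Tl⁺] = (8.71×10⁻²)(160)/490 = 2.84×10⁻² M
[Br⁻] = (0.178)(330)/490 = 0.120 M
Q = [Tl⁺][Br⁻] = 3.41×10⁻³
Q = 3.41×10⁻³ > Ksp = 5.99×10⁻⁶, so the solution is supersaturated and TlBr precipitates.

Yes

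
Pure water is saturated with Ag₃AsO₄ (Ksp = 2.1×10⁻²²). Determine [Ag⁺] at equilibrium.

5.0×10⁻⁶ M

Ag₃AsO₄(s) ⇌ 3 Ag⁺(aq) + AsO₄³⁻(aq)
With molar solubility s: [Ag⁺] = 3s, [AsO₄³⁻] = s.
Ksp = [Ag⁺]^3[AsO₄³⁻] = (3s)^3 · s = 27s^4 = 2.1×10⁻²²
s = 1.7×10⁻⁶ M
[Ag⁺] = 3s = 5.0×10⁻⁶ M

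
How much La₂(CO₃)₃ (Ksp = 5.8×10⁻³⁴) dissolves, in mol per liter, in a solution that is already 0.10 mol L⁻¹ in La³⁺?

La₂(CO₃)₃(s) ⇌ 2 La³⁺(aq) + 3 CO₃²⁻(aq)
With La³⁺ already at 0.10 mol L⁻¹ and s small, take [La³⁺] ≈ 0.10 mol L⁻¹ and [CO₃²⁻] = 3s.
Ksp = [La³⁺]^2[CO₃²⁻]^3 = (0.10)^2(3s)^3
(3s)^3 = 5.8×10⁻³⁴ / (0.10)^2 = 5.8×10⁻³²
s = 1.3×10⁻¹¹ mol L⁻¹

1.3×10⁻¹¹ M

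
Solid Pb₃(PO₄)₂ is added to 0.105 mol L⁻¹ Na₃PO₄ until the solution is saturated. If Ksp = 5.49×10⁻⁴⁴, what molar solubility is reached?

Pb₃(PO₄)₂(s) ⇌ 3 Pb²⁺(aq) + 2 PO₄³⁻(aq)
PO₄³⁻ is already present at 0.105 mol L⁻¹. If s mol/L of Pb₃(PO₄)₂ dissolves, [Pb²⁺] = 3s while [PO₄³⁻] ≈ 0.105 mol L⁻¹.
Ksp = [Pb²⁺]^3[PO₄³⁻]^2 = (3s)^3(0.105)^2
(3s)^3 = 5.49×10⁻⁴⁴ / (0.105)^2 = 4.98×10⁻⁴²
s = 5.69×10⁻¹⁵ mol L⁻¹

5.69×10⁻¹⁵ M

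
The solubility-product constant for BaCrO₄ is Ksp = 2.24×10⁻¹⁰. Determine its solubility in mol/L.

1.50×10⁻⁵ M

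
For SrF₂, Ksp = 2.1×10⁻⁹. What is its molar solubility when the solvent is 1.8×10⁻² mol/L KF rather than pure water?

6.5×10⁻⁶ M

SrF₂(s) ⇌ Sr²⁺(aq) + 2 F⁻(aq)
With F⁻ already at 1.8×10⁻² mol/L and s small, take [F⁻] ≈ 1.8×10⁻² mol/L and [Sr²⁺] = s.
Ksp = [Sr²⁺][F⁻]^2 = s(1.8×10⁻²)^2
s = 2.1×10⁻⁹ / (1.8×10⁻²)^2 = 6.5×10⁻⁶
s = 6.5×10⁻⁶ mol/L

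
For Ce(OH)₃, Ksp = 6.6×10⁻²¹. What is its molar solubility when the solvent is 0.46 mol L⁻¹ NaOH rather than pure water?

6.8×10⁻²⁰ M

Ce(OH)₃(s) ⇌ Ce³⁺(aq) + 3 OH⁻(aq)
The solution already contains OH⁻ at 0.46 mol L⁻¹. Let s be the molar solubility of Ce(OH)₃.
[OH⁻] ≈ 0.46 mol L⁻¹ (common ion dominates); [Ce³⁺] = s.
Ksp = [Ce³⁺][OH⁻]^3 = s(0.46)^3
s = 6.6×10⁻²¹ / (0.46)^3 = 6.8×10⁻²⁰
s = 6.8×10⁻²⁰ mol L⁻¹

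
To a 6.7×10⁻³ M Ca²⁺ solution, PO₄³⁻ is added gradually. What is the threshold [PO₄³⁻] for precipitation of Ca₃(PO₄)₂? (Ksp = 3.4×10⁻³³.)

1.1×10⁻¹³ M

Precipitation begins when Q = Ksp.
Ca₃(PO₄)₂(s) ⇌ 3 Ca²⁺(aq) + 2 PO₄³⁻(aq)
Ksp = [Ca²⁺]^3[PO₄³⁻]^2 = [PO₄³⁻]^2(6.7×10⁻³)^3
[PO₄³⁻]^2 = 3.4×10⁻³³ / (6.7×10⁻³)^3 = 1.1×10⁻²⁶
[PO₄³⁻] = 1.1×10⁻¹³ M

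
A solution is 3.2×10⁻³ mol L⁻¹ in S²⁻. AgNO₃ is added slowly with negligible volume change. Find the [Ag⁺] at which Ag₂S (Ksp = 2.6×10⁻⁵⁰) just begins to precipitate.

2.9×10⁻²⁴ M

The threshold for precipitation is Q = Ksp.
Ag₂S(s) ⇌ 2 Ag⁺(aq) + S²⁻(aq)
Ksp = [Ag⁺]^2[S²⁻] = [Ag⁺]^2(3.2×10⁻³)
[Ag⁺]^2 = 2.6×10⁻⁵⁰ / (3.2×10⁻³) = 8.1×10⁻⁴⁸
[Ag⁺] = 2.9×10⁻²⁴ mol L⁻¹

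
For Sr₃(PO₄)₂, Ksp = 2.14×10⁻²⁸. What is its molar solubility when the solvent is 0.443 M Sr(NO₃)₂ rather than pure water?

Sr₃(PO₄)₂(s) ⇌ 3 Sr²⁺(aq) + 2 PO₄³⁻(aq)
Let s be the solubility of Sr₃(PO₄)₂ here. The common ion gives [Sr²⁺] ≈ 0.443 M, and [PO₄³⁻] = 2s.
Ksp = [Sr²⁺]^3[PO₄³⁻]^2 = (0.443)^3(2s)^2
(2s)^2 = 2.14×10⁻²⁸ / (0.443)^3 = 2.46×10⁻²⁷
s = 2.48×10⁻¹⁴ M

2.48×10⁻¹⁴ M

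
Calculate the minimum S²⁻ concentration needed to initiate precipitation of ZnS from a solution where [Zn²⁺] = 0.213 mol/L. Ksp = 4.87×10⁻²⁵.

A salt starts to precipitate once the ion product Q reaches its Ksp.
ZnS(s) ⇌ Zn²⁺(aq) + S²⁻(aq)
Ksp = [Zn²⁺][S²⁻] = [S²⁻](0.213)
[S²⁻] = 4.87×10⁻²⁵ / (0.213) = 2.29×10⁻²⁴
[S²⁻] = 2.29×10⁻²⁴ mol/L

2.29×10⁻²⁴ M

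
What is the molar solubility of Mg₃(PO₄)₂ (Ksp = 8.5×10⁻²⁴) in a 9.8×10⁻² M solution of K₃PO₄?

3.2×10⁻⁸ M

Mg₃(PO₄)₂(s) ⇌ 3 Mg²⁺(aq) + 2 PO₄³⁻(aq)
PO₄³⁻ is already present at 9.8×10⁻² M. If s mol/L of Mg₃(PO₄)₂ dissolves, [Mg²⁺] = 3s while [PO₄³⁻] ≈ 9.8×10⁻² M.
Ksp = [Mg²⁺]^3[PO₄³⁻]^2 = (3s)^3(9.8×10⁻²)^2
(3s)^3 = 8.5×10⁻²⁴ / (9.8×10⁻²)^2 = 8.9×10⁻²²
s = 3.2×10⁻⁸ M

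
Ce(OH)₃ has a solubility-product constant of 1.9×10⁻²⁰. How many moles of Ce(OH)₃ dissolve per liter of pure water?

5.2×10⁻⁶ M

Ce(OH)₃(s) ⇌ Ce³⁺(aq) + 3 OH⁻(aq)
For each mole of Ce(OH)₃ that dissolves per liter, [Ce³⁺] = s and [OH⁻] = 3s; let s denote this solubility.
Ksp = [Ce³⁺][OH⁻]^3 = s · (3s)^3 = 27s^4
27s^4 = 1.9×10⁻²⁰  ⇒  s^4 = 7.0×10⁻²²
s = (7.0×10⁻²²)^(1/4) = 5.2×10⁻⁶ mol/L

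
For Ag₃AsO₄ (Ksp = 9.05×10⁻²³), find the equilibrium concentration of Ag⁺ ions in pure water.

Ag₃AsO₄(s) ⇌ 3 Ag⁺(aq) + AsO₄³⁻(aq)
With molar solubility s: [Ag⁺] = 3s, [AsO₄³⁻] = s.
Ksp = [Ag⁺]^3[AsO₄³⁻] = (3s)^3 · s = 27s^4 = 9.05×10⁻²³
s = 1.35×10⁻⁶ mol/L
[Ag⁺] = 3s = 4.06×10⁻⁶ mol/L

4.06×10⁻⁶ M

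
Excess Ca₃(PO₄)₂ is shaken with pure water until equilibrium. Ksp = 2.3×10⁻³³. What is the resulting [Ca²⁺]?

3.5×10⁻⁷ M

Ca₃(PO₄)₂(s) ⇌ 3 Ca²⁺(aq) + 2 PO₄³⁻(aq)
If s mol/L of Ca₃(PO₄)₂ dissolves, [Ca²⁺] = 3s and [PO₄³⁻] = 2s.
Ksp = [Ca²⁺]^3[PO₄³⁻]^2 = (3s)^3 · (2s)^2 = 108s^5 = 2.3×10⁻³³
s = 1.2×10⁻⁷ mol/L
[Ca²⁺] = 3s = 3.5×10⁻⁷ mol/L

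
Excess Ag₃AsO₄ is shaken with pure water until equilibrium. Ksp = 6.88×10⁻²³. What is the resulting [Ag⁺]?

3.79×10⁻⁶ M

Ag₃AsO₄(s) ⇌ 3 Ag⁺(aq) + AsO₄³⁻(aq)
If s mol/L of Ag₃AsO₄ dissolves, [Ag⁺] = 3s and [AsO₄³⁻] = s.
Ksp = [Ag⁺]^3[AsO₄³⁻] = (3s)^3 · s = 27s^4 = 6.88×10⁻²³
s = 1.26×10⁻⁶ M
[Ag⁺] = 3s = 3.79×10⁻⁶ M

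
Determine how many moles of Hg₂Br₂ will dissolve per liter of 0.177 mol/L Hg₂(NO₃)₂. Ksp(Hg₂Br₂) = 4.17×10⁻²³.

Hg₂Br₂(s) ⇌ Hg₂²⁺(aq) + 2 Br⁻(aq)
The solution already contains Hg₂²⁺ at 0.177 mol/L. Let s be the molar solubility of Hg₂Br₂.
[Hg₂²⁺] ≈ 0.177 mol/L (common ion dominates); [Br⁻] = 2s.
Ksp = [Hg₂²⁺][Br⁻]^2 = (0.177)(2s)^2
(2s)^2 = 4.17×10⁻²³ / (0.177) = 2.36×10⁻²²
s = 7.67×10⁻¹² mol/L

7.67×10⁻¹² M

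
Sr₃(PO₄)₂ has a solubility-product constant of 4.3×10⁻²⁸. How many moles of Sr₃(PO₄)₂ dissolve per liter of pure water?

Sr₃(PO₄)₂(s) ⇌ 3 Sr²⁺(aq) + 2 PO₄³⁻(aq)
For each mole of Sr₃(PO₄)₂ that dissolves per liter, [Sr²⁺] = 3s and [PO₄³⁻] = 2s; let s denote this solubility.
Ksp = [Sr²⁺]^3[PO₄³⁻]^2 = (3s)^3 · (2s)^2 = 108s^5
108s^5 = 4.3×10⁻²⁸  ⇒  s^5 = 4.0×10⁻³⁰
s = 1.3×10⁻⁶ mol/L

1.3×10⁻⁶ M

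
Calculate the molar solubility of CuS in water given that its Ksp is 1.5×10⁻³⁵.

3.9×10⁻¹⁸ M

CuS(s) ⇌ Cu²⁺(aq) + S²⁻(aq)
With molar solubility s: [Cu²⁺] = s, [S²⁻] = s.
Ksp = [Cu²⁺][S²⁻] = s · s = s^2
s^2 = 1.5×10⁻³⁵
s = (1.5×10⁻³⁵)^(1/2) = 3.9×10⁻¹⁸ M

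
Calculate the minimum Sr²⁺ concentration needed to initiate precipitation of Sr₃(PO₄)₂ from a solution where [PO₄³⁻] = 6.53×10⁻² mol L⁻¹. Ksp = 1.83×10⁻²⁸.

3.50×10⁻⁹ M

Each salt precipitates once Q = Ksp for that salt.
Sr₃(PO₄)₂(s) ⇌ 3 Sr²⁺(aq) + 2 PO₄³⁻(aq)
Ksp = [Sr²⁺]^3[PO₄³⁻]^2 = [Sr²⁺]^3(6.53×10⁻²)^2
[Sr²⁺]^3 = 1.83×10⁻²⁸ / (6.53×10⁻²)^2 = 4.29×10⁻²⁶
[Sr²⁺] = 3.50×10⁻⁹ mol L⁻¹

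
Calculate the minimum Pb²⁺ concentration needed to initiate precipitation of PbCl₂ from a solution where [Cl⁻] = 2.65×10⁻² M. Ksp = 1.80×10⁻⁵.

A salt starts to precipitate once the ion product Q reaches its Ksp.
PbCl₂(s) ⇌ Pb²⁺(aq) + 2 Cl⁻(aq)
Ksp = [Pb²⁺][Cl⁻]^2 = [Pb²⁺](2.65×10⁻²)^2
[Pb²⁺] = 1.80×10⁻⁵ / (2.65×10⁻²)^2 = 2.56×10⁻²
[Pb²⁺] = 2.56×10⁻² M

2.56×10⁻² M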